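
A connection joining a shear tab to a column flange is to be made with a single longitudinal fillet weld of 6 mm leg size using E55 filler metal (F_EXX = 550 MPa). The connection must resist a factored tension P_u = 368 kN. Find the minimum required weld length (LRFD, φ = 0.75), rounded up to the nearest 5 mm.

L = 355 mm

Throat t_e = 0.707 × 6 = 4.242 mm.
φr_n = 0.75 × 0.6 × 550 × 4.242 × 10⁻³ = 1.05 kN/mm.
L_req = P_u / φr_n = 368 / 1.05 = 350.5 mm total.
Round up → use L = 355 mm.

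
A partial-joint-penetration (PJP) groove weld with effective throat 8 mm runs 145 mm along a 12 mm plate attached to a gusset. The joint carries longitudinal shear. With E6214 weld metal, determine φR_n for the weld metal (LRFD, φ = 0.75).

E62XX → F_EXX = 620 MPa.
Effective throat (given) t_e = 8 mm.
A_we = 8 × 145 = 1160 mm².
F_nw = 0.6 F_EXX = 372 MPa.
φR_n = 0.75 × 372 × 1160 × 10⁻³ = 323.6 kN.

φR_n ≈ 324 kN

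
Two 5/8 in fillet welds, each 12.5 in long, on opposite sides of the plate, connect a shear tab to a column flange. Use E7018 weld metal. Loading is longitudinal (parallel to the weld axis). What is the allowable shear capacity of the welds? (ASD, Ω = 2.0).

R_n/Ω ≈ 232 kips

E70XX → F_EXX = 70 ksi.
Effective throat t_e = 0.707 × 0.625 = 0.4419 in.
Total length L = 25 in; A_we = 0.4419 × 25 = 11.05 in².
F_nw = 0.6 F_EXX = 0.6 × 70 = 42 ksi.
R_n = 42 × 11.05 = 464 kips; R_n/Ω = 464/2.0 = 232 kips.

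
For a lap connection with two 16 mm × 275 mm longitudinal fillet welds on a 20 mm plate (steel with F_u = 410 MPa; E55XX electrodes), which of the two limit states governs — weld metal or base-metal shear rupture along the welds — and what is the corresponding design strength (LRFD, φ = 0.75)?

φR_n ≈ 1540 kN (weld metal governs)

E55XX → F_EXX = 550 MPa.
t_e = 0.707 × 16 = 11.31 mm; L = 550 mm.
Weld metal: φR_n = 0.75 × 0.6 × 550 × 11.31 × 550 × 10⁻³ = 1540 kN.
Base metal (shear rupture): φR_n = 0.75 × 0.6 × 410 × 20 × 550 × 10⁻³ = 2030 kN.
Governing: weld metal.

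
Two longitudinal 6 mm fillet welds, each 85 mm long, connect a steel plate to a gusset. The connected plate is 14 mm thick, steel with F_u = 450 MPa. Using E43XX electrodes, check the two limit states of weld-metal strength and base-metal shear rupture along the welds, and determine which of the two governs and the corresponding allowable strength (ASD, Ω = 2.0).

E43XX → F_EXX = 430 MPa.
t_e = 0.707 × 6 = 4.242 mm; L = 170 mm.
Weld metal: R_n/Ω = (1/2.0) × 0.6 × 430 × 4.242 × 170 × 10⁻³ = 93.03 kN.
Base metal (shear rupture): R_n/Ω = (1/2.0) × 0.6 × 450 × 14 × 170 × 10⁻³ = 321.3 kN.
Governing: weld metal.

R_n/Ω ≈ 93 kN (weld metal governs)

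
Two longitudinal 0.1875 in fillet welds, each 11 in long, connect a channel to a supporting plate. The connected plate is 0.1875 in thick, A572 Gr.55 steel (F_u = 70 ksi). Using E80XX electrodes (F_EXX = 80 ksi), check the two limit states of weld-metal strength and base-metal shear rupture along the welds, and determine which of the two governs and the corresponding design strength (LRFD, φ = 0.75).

φR_n ≈ 105 kips (weld metal governs)

t_e = 0.707 × 0.1875 = 0.1326 in; L = 22 in.
Weld metal: φR_n = 0.75 × 0.6 × 80 × 0.1326 × 22 = 105 kips.
Base metal (shear rupture): φR_n = 0.75 × 0.6 × 70 × 0.1875 × 22 = 129.9 kips.
Governing: weld metal.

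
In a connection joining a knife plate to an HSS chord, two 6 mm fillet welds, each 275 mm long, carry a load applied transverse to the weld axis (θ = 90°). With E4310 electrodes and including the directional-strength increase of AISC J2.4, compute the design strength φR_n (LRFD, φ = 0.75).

φR_n ≈ 677 kN

E43XX → F_EXX = 430 MPa.
t_e = 0.707 × 6 = 4.242 mm; A_we = 4.242 × 550 = 2333 mm².
Directional factor: 1.0 + 0.5 sin^1.5(90°) = 1.5.
F_nw = 0.6 × 430 × 1.5 = 387 MPa.
φR_n = 0.75 × 387 × 2333 × 10⁻³ = 677.2 kN.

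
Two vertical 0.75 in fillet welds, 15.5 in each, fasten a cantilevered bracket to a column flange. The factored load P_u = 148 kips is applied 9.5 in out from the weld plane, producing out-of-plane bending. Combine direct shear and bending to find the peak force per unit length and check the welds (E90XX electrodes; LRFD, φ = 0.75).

E90XX → F_EXX = 90 ksi.
L_w = 2 × 15.5 = 31 in; section modulus (unit throat) S = 2 × L²/6 = 80.08 in².
Direct shear f_v = P/L_w = 148/31 = 4.774 kip/in.
Moment M = P × e = 148 × 9.5 = 1406 kip·in; bending f_b = M/S = 17.56 kip/in.
f_max = √(f_v² + f_b²) = √(4.774² + 17.56²) = 18.19 kip/in.
φr_n = 0.75 × 0.6 × 90 × (0.707 × 0.75) = 21.48 kip/in → adequate.

f_max ≈ 18.2 kip/in; adequate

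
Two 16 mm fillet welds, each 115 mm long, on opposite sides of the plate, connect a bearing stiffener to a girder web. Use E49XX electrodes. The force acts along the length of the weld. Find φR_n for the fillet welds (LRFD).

φR_n ≈ 574 kN

E49XX → F_EXX = 490 MPa.
Effective throat t_e = 0.707 × 16 = 11.31 mm.
Total length L = 230 mm; A_we = 11.31 × 230 = 2602 mm².
F_nw = 0.6 F_EXX = 0.6 × 490 = 294 MPa.
φR_n = 0.75 × 294 × 2602 × 10⁻³ = 573.7 kN.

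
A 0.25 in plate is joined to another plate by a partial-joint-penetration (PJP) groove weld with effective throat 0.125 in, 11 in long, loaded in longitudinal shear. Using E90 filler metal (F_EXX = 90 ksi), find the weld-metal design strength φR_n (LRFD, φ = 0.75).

φR_n ≈ 55.7 kip

Effective throat (given) t_e = 0.125 in.
A_we = 0.125 × 11 = 1.375 in².
F_nw = 0.6 F_EXX = 54 ksi.
φR_n = 0.75 × 54 × 1.375 = 55.69 kip.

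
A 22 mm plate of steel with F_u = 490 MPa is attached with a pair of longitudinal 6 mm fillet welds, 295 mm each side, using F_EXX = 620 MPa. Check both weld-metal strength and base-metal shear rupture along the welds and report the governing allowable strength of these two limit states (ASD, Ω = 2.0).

t_e = 0.707 × 6 = 4.242 mm; L = 590 mm.
Weld metal: R_n/Ω = (1/2.0) × 0.6 × 620 × 4.242 × 590 × 10⁻³ = 465.5 kN.
Base metal (shear rupture): R_n/Ω = (1/2.0) × 0.6 × 490 × 22 × 590 × 10⁻³ = 1908 kN.
Governing: weld metal.

R_n/Ω ≈ 466 kN (weld metal governs)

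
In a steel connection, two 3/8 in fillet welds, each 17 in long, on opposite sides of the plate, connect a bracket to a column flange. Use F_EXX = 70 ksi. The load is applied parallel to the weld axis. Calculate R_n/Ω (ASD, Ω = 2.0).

Effective throat t_e = 0.707 × 0.375 = 0.2651 in.
Total length L = 34 in; A_we = 0.2651 × 34 = 9.014 in².
F_nw = 0.6 F_EXX = 0.6 × 70 = 42 ksi.
R_n = 42 × 9.014 = 378.6 kips; R_n/Ω = 378.6/2.0 = 189.3 kips.

R_n/Ω ≈ 189 kips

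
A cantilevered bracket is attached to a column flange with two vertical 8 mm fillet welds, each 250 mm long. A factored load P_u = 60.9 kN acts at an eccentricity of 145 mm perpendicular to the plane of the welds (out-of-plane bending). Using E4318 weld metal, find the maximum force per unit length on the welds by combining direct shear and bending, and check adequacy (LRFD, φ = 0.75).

f_max ≈ 441 N/mm; adequate

E43XX → F_EXX = 430 MPa.
L_w = 2 × 250 = 500 mm; section modulus (unit throat) S = 2 × L²/6 = 20830 mm².
Direct shear f_v = P/L_w = 60.9×10³/500 = 121.8 N/mm.
Moment M = P × e = 60.9×10³ × 145 = 8830500 N·mm; bending f_b = M/S = 423.9 N/mm.
f_max = √(f_v² + f_b²) = √(121.8² + 423.9²) = 441 N/mm.
φr_n = 0.75 × 0.6 × 430 × (0.707 × 8) = 1094 N/mm → adequate.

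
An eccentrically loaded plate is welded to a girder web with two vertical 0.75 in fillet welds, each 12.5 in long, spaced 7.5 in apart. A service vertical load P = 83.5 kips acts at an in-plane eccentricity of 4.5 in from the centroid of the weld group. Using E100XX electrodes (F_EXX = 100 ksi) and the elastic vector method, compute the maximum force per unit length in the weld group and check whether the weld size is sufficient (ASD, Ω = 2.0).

Total weld length L_w = 25 in. Treat welds as unit-width lines.
Polar moment about centroid: J = 2[d³/12 + d(b/2)²] = 2[12.5³/12 + 12.5×3.75²] = 677.1 in³.
Direct shear f_v = P/L_w = 83.5 / 25 = 3.34 kip/in (vertical).
Torsion M = P·e = 83.5 × 4.5 = 375.75 kip·in.
Critical point at (x, y) = (3.75, 6.25) from centroid. f_tx = M·y/J = 3.468 kip/in; f_ty = M·x/J = 2.081 kip/in.
Resultant f_max = √[f_tx² + (f_v + f_ty)²] = √[3.468² + (3.34 + 2.081)²] = 6.436 kip/in.
Capacity per unit length: r_n/Ω = (1/2.0) × 0.6 × 100 × (0.707 × 0.75) = 15.91 kip/in.
6.436 ≤ 15.91 → adequate.

f_max ≈ 6.44 kip/in; adequate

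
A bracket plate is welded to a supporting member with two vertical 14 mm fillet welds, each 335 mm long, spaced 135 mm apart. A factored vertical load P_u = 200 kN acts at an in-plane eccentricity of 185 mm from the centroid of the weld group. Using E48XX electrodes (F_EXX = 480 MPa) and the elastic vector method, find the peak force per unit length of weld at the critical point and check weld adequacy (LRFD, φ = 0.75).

f_max ≈ 874 N/mm; adequate

Total weld length L_w = 670 mm. Treat welds as unit-width lines.
Polar moment about centroid: J = 2[d³/12 + d(b/2)²] = 2[335³/12 + 335×67.5²] = 9319000 mm³.
Direct shear f_v = P/L_w = 200×10³ / 670 = 298.5 N/mm (vertical).
Torsion M = P·e = 200×10³ × 185 = 37000000 N·mm.
Critical point at (x, y) = (67.5, 167.5) from centroid. f_tx = M·y/J = 665.1 N/mm; f_ty = M·x/J = 268 N/mm.
Resultant f_max = √[f_tx² + (f_v + f_ty)²] = √[665.1² + (298.5 + 268)²] = 873.6 N/mm.
Capacity per unit length: φr_n = 0.75 × 0.6 × 480 × (0.707 × 14) = 2138 N/mm.
873.6 ≤ 2138 → adequate.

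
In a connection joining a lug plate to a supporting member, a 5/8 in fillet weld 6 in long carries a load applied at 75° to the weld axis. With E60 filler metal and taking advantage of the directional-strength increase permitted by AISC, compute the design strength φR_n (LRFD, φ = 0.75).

E60XX → F_EXX = 60 ksi.
t_e = 0.707 × 0.625 = 0.4419 in; A_we = 0.4419 × 6 = 2.651 in².
Directional factor: 1.0 + 0.5 sin^1.5(75°) = 1.475.
F_nw = 0.6 × 60 × 1.475 = 53.09 ksi.
φR_n = 0.75 × 53.09 × 2.651 = 105.6 kip.

φR_n ≈ 106 kip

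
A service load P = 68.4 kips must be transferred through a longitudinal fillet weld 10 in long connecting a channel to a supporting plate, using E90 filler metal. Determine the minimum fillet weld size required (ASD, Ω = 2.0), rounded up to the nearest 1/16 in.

w = 3/8 in

E90XX → F_EXX = 90 ksi.
Total weld length L = 10 in.
Required throat t_e = P × Ω / (0.6 F_EXX × L) = 68.4 × 2.0 / (0.6 × 90 × 10) = 0.2533 in.
Required leg w = t_e / 0.707 = 0.3583 in → use 3/8 in.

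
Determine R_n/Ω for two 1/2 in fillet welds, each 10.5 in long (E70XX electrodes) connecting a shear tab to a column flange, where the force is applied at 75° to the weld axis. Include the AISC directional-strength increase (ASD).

R_n/Ω ≈ 230 kips

E70XX → F_EXX = 70 ksi.
t_e = 0.707 × 0.5 = 0.3535 in; A_we = 0.3535 × 21 = 7.423 in².
Directional factor: 1.0 + 0.5 sin^1.5(75°) = 1.475.
F_nw = 0.6 × 70 × 1.475 = 61.94 ksi.
R_n/Ω = (61.94 × 7.423) / 2.0 = 229.9 kips.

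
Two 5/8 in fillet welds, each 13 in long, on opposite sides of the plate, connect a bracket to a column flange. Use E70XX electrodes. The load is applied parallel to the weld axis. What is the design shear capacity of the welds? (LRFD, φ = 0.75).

φR_n ≈ 362 kip

E70XX → F_EXX = 70 ksi.
Effective throat t_e = 0.707 × 0.625 = 0.4419 in.
Total length L = 26 in; A_we = 0.4419 × 26 = 11.49 in².
F_nw = 0.6 F_EXX = 0.6 × 70 = 42 ksi.
φR_n = 0.75 × 42 × 11.49 = 361.9 kip.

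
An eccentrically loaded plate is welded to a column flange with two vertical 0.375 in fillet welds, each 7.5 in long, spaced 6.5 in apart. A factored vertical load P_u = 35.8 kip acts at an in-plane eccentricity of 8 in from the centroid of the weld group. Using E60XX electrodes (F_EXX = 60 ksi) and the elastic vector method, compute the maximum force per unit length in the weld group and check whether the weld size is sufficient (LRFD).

f_max ≈ 7.98 kip/in; NOT adequate

Total weld length L_w = 15 in. Treat welds as unit-width lines.
Polar moment about centroid: J = 2[d³/12 + d(b/2)²] = 2[7.5³/12 + 7.5×3.25²] = 228.8 in³.
Direct shear f_v = P/L_w = 35.8 / 15 = 2.387 kip/in (vertical).
Torsion M = P·e = 35.8 × 8 = 286.4 kip·in.
Critical point at (x, y) = (3.25, 3.75) from centroid. f_tx = M·y/J = 4.695 kip/in; f_ty = M·x/J = 4.069 kip/in.
Resultant f_max = √[f_tx² + (f_v + f_ty)²] = √[4.695² + (2.387 + 4.069)²] = 7.983 kip/in.
Capacity per unit length: φr_n = 0.75 × 0.6 × 60 × (0.707 × 0.375) = 7.158 kip/in.
7.983 > 7.158 → NOT adequate.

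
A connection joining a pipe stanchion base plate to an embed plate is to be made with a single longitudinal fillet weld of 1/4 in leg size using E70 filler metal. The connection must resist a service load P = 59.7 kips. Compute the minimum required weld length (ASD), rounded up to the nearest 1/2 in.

E70XX → F_EXX = 70 ksi.
Throat t_e = 0.707 × 0.25 = 0.1767 in.
r_n/Ω = (0.6 × 70 × 0.1767) / 2.0 = 3.712 kip/in.
L_req = P / (r_n/Ω) = 59.7 / 3.712 = 16.08 in total.
Round up → use L = 16.5 in.

L = 16.5 in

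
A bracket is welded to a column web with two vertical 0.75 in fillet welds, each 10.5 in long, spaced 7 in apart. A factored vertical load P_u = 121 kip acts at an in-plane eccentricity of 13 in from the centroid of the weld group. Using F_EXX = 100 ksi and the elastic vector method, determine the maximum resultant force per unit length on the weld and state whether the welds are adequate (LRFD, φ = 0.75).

Total weld length L_w = 21 in. Treat welds as unit-width lines.
Polar moment about centroid: J = 2[d³/12 + d(b/2)²] = 2[10.5³/12 + 10.5×3.5²] = 450.2 in³.
Direct shear f_v = P/L_w = 121 / 21 = 5.762 kip/in (vertical).
Torsion M = P·e = 121 × 13 = 1573 kip·in.
Critical point at (x, y) = (3.5, 5.25) from centroid. f_tx = M·y/J = 18.34 kip/in; f_ty = M·x/J = 12.23 kip/in.
Resultant f_max = √[f_tx² + (f_v + f_ty)²] = √[18.34² + (5.762 + 12.23)²] = 25.69 kip/in.
Capacity per unit length: φr_n = 0.75 × 0.6 × 100 × (0.707 × 0.75) = 23.86 kip/in.
25.69 > 23.86 → NOT adequate.

f_max ≈ 25.7 kip/in; NOT adequate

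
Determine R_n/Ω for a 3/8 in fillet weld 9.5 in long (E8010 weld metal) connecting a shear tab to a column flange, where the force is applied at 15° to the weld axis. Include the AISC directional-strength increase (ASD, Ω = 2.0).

E80XX → F_EXX = 80 ksi.
t_e = 0.707 × 0.375 = 0.2651 in; A_we = 0.2651 × 9.5 = 2.519 in².
Directional factor: 1.0 + 0.5 sin^1.5(15°) = 1.066.
F_nw = 0.6 × 80 × 1.066 = 51.16 ksi.
R_n/Ω = (51.16 × 2.519) / 2.0 = 64.43 kips.

R_n/Ω ≈ 64.4 kips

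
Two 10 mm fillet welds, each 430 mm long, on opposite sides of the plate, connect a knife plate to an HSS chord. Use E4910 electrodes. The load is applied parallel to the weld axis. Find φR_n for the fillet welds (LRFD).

φR_n ≈ 1340 kN

E49XX → F_EXX = 490 MPa.
Effective throat t_e = 0.707 × 10 = 7.07 mm.
Total length L = 860 mm; A_we = 7.07 × 860 = 6080 mm².
F_nw = 0.6 F_EXX = 0.6 × 490 = 294 MPa.
φR_n = 0.75 × 294 × 6080 × 10⁻³ = 1341 kN.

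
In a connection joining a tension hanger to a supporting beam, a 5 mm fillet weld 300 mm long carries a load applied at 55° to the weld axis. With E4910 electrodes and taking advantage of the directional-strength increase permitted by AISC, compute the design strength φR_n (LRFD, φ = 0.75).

φR_n ≈ 321 kN

E49XX → F_EXX = 490 MPa.
t_e = 0.707 × 5 = 3.535 mm; A_we = 3.535 × 300 = 1060 mm².
Directional factor: 1.0 + 0.5 sin^1.5(55°) = 1.371.
F_nw = 0.6 × 490 × 1.371 = 403 MPa.
φR_n = 0.75 × 403 × 1060 × 10⁻³ = 320.5 kN.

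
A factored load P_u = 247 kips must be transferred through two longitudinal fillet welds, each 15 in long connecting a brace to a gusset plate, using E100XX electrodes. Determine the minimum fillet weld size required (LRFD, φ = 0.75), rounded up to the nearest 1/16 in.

E100XX → F_EXX = 100 ksi.
Total weld length L = 30 in.
Required throat t_e = P_u / (φ × 0.6 F_EXX × L) = 247 / (0.75 × 0.6 × 100 × 30) = 0.183 in.
Required leg w = t_e / 0.707 = 0.2588 in → use 5/16 in.

w = 5/16 in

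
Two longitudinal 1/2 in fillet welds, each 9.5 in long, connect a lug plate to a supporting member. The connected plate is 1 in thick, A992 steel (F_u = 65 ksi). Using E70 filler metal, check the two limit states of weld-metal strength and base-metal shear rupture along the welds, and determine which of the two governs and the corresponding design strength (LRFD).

φR_n ≈ 212 kip (weld metal governs)

E70XX → F_EXX = 70 ksi.
t_e = 0.707 × 0.5 = 0.3535 in; L = 19 in.
Weld metal: φR_n = 0.75 × 0.6 × 70 × 0.3535 × 19 = 211.6 kip.
Base metal (shear rupture): φR_n = 0.75 × 0.6 × 65 × 1 × 19 = 555.8 kip.
Governing: weld metal.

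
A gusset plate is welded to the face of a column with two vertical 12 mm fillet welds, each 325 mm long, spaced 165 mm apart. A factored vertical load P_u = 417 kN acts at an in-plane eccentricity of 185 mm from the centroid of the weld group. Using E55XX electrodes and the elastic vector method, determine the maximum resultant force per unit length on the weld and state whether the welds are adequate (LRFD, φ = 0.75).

f_max ≈ 1770 N/mm; adequate

E55XX → F_EXX = 550 MPa.
Total weld length L_w = 650 mm. Treat welds as unit-width lines.
Polar moment about centroid: J = 2[d³/12 + d(b/2)²] = 2[325³/12 + 325×82.5²] = 10150000 mm³.
Direct shear f_v = P/L_w = 417×10³ / 650 = 641.5 N/mm (vertical).
Torsion M = P·e = 417×10³ × 185 = 77145000 N·mm.
Critical point at (x, y) = (82.5, 162.5) from centroid. f_tx = M·y/J = 1236 N/mm; f_ty = M·x/J = 627.3 N/mm.
Resultant f_max = √[f_tx² + (f_v + f_ty)²] = √[1236² + (641.5 + 627.3)²] = 1771 N/mm.
Capacity per unit length: φr_n = 0.75 × 0.6 × 550 × (0.707 × 12) = 2100 N/mm.
1771 ≤ 2100 → adequate.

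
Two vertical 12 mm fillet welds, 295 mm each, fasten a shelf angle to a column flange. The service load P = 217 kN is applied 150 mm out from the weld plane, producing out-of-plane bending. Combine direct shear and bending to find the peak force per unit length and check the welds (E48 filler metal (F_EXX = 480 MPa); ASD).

f_max ≈ 1180 N/mm; adequate

L_w = 2 × 295 = 590 mm; section modulus (unit throat) S = 2 × L²/6 = 29010 mm².
Direct shear f_v = P/L_w = 217×10³/590 = 367.8 N/mm.
Moment M = P × e = 217×10³ × 150 = 32550000 N·mm; bending f_b = M/S = 1122 N/mm.
f_max = √(f_v² + f_b²) = √(367.8² + 1122²) = 1181 N/mm.
r_n/Ω = (1/2.0) × 0.6 × 480 × (0.707 × 12) = 1222 N/mm → adequate.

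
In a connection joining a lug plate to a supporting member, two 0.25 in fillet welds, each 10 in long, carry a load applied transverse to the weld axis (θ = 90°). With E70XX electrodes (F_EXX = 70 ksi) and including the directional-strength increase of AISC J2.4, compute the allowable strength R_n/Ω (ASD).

R_n/Ω ≈ 111 kip

t_e = 0.707 × 0.25 = 0.1767 in; A_we = 0.1767 × 20 = 3.535 in².
Directional factor: 1.0 + 0.5 sin^1.5(90°) = 1.5.
F_nw = 0.6 × 70 × 1.5 = 63 ksi.
R_n/Ω = (63 × 3.535) / 2.0 = 111.4 kip.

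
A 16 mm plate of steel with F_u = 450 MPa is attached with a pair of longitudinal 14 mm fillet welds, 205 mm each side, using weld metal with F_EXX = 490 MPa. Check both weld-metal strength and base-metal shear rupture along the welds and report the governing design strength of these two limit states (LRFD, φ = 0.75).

t_e = 0.707 × 14 = 9.898 mm; L = 410 mm.
Weld metal: φR_n = 0.75 × 0.6 × 490 × 9.898 × 410 × 10⁻³ = 894.8 kN.
Base metal (shear rupture): φR_n = 0.75 × 0.6 × 450 × 16 × 410 × 10⁻³ = 1328 kN.
Governing: weld metal.

φR_n ≈ 895 kN (weld metal governs)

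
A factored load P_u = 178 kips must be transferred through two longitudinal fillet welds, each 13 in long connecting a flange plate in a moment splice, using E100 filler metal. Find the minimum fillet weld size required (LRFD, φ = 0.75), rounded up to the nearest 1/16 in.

w = 1/4 in

E100XX → F_EXX = 100 ksi.
Total weld length L = 26 in.
Required throat t_e = P_u / (φ × 0.6 F_EXX × L) = 178 / (0.75 × 0.6 × 100 × 26) = 0.1521 in.
Required leg w = t_e / 0.707 = 0.2152 in → use 1/4 in.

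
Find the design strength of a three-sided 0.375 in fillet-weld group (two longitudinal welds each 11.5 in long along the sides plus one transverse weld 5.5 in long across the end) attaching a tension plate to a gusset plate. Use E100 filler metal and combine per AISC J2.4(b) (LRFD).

φR_n ≈ 340 kips

E100XX → F_EXX = 100 ksi.
t_e = 0.707 × 0.375 = 0.2651 in.
R_nwl = 0.6 × 100 × 0.2651 × 23 = 365.9 kips (longitudinal, 2 welds).
R_nwt = 0.6 × 100 × 0.2651 × 5.5 = 87.49 kips (transverse, base value).
(i) R_nwl + R_nwt = 453.4 kips; (ii) 0.85 R_nwl + 1.5 R_nwt = 442.2 kips.
R_n = max = 453.4 kips [governs: (i)]; φR_n = 340 kips.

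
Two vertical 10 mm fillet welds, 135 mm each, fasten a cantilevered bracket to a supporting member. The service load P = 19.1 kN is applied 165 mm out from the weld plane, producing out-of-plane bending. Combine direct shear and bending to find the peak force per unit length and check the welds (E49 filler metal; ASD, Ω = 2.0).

E49XX → F_EXX = 490 MPa.
L_w = 2 × 135 = 270 mm; section modulus (unit throat) S = 2 × L²/6 = 6075 mm².
Direct shear f_v = P/L_w = 19.1×10³/270 = 70.74 N/mm.
Moment M = P × e = 19.1×10³ × 165 = 3151500 N·mm; bending f_b = M/S = 518.8 N/mm.
f_max = √(f_v² + f_b²) = √(70.74² + 518.8²) = 523.6 N/mm.
r_n/Ω = (1/2.0) × 0.6 × 490 × (0.707 × 10) = 1039 N/mm → adequate.

f_max ≈ 524 N/mm; adequate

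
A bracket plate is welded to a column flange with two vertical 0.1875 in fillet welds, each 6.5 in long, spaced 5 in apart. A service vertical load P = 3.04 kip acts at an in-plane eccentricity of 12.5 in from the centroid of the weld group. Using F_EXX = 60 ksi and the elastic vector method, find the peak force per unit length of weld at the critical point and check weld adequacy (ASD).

f_max ≈ 1.38 kip/in; adequate

Total weld length L_w = 13 in. Treat welds as unit-width lines.
Polar moment about centroid: J = 2[d³/12 + d(b/2)²] = 2[6.5³/12 + 6.5×2.5²] = 127 in³.
Direct shear f_v = P/L_w = 3.04 / 13 = 0.2338 kip/in (vertical).
Torsion M = P·e = 3.04 × 12.5 = 38 kip·in.
Critical point at (x, y) = (2.5, 3.25) from centroid. f_tx = M·y/J = 0.9723 kip/in; f_ty = M·x/J = 0.7479 kip/in.
Resultant f_max = √[f_tx² + (f_v + f_ty)²] = √[0.9723² + (0.2338 + 0.7479)²] = 1.382 kip/in.
Capacity per unit length: r_n/Ω = (1/2.0) × 0.6 × 60 × (0.707 × 0.1875) = 2.386 kip/in.
1.382 ≤ 2.386 → adequate.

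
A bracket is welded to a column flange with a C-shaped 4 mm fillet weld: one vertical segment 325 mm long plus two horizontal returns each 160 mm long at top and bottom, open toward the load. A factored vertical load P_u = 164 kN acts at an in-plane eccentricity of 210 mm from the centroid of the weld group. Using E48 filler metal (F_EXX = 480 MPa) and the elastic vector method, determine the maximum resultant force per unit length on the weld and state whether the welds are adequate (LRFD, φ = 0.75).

Total weld length L_w = 645 mm. Treat welds as unit-width lines.
Centroid: x̄ = 2×160×80 / 645 = 39.69 mm from the vertical weld.
Polar moment about centroid: J = I_x + I_y = [325³/12 + 2×160×162.5²] + [325×39.69² + 2(160³/12 + 160×40.31²)] = 13030000 mm³.
Direct shear f_v = P/L_w = 164×10³ / 645 = 254.3 N/mm (vertical).
Torsion M = P·e = 164×10³ × 210 = 34440000 N·mm.
Critical point at (x, y) = (120.3, 162.5) from centroid. f_tx = M·y/J = 429.7 N/mm; f_ty = M·x/J = 318.1 N/mm.
Resultant f_max = √[f_tx² + (f_v + f_ty)²] = √[429.7² + (254.3 + 318.1)²] = 715.7 N/mm.
Capacity per unit length: φr_n = 0.75 × 0.6 × 480 × (0.707 × 4) = 610.8 N/mm.
715.7 > 610.8 → NOT adequate.

f_max ≈ 716 N/mm; NOT adequate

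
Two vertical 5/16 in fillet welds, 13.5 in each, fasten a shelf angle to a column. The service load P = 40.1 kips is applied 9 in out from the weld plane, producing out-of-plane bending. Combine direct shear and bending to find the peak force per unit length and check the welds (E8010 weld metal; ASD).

E80XX → F_EXX = 80 ksi.
L_w = 2 × 13.5 = 27 in; section modulus (unit throat) S = 2 × L²/6 = 60.75 in².
Direct shear f_v = P/L_w = 40.1/27 = 1.485 kip/in.
Moment M = P × e = 40.1 × 9 = 360.9 kip·in; bending f_b = M/S = 5.941 kip/in.
f_max = √(f_v² + f_b²) = √(1.485² + 5.941²) = 6.124 kip/in.
r_n/Ω = (1/2.0) × 0.6 × 80 × (0.707 × 0.3125) = 5.302 kip/in → NOT adequate.

f_max ≈ 6.12 kip/in; NOT adequate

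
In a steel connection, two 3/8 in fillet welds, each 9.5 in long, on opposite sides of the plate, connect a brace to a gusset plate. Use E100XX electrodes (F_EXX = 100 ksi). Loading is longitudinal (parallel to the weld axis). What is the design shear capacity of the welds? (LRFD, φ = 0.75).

φR_n ≈ 227 kips

Effective throat t_e = 0.707 × 0.375 = 0.2651 in.
Total length L = 19 in; A_we = 0.2651 × 19 = 5.037 in².
F_nw = 0.6 F_EXX = 0.6 × 100 = 60 ksi.
φR_n = 0.75 × 60 × 5.037 = 226.7 kips.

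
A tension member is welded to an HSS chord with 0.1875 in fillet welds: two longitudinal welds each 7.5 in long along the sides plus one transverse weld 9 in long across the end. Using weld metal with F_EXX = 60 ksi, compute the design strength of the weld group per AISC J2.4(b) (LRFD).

t_e = 0.707 × 0.1875 = 0.1326 in.
R_nwl = 0.6 × 60 × 0.1326 × 15 = 71.58 kips (longitudinal, 2 welds).
R_nwt = 0.6 × 60 × 0.1326 × 9 = 42.95 kips (transverse, base value).
(i) R_nwl + R_nwt = 114.5 kips; (ii) 0.85 R_nwl + 1.5 R_nwt = 125.3 kips.
R_n = max = 125.3 kips [governs: (ii)]; φR_n = 93.95 kips.

φR_n ≈ 94 kips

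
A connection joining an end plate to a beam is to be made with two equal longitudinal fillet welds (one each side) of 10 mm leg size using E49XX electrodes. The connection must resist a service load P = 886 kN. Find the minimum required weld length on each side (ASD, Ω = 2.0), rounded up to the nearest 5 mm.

E49XX → F_EXX = 490 MPa.
Throat t_e = 0.707 × 10 = 7.07 mm.
r_n/Ω = (0.6 × 490 × 7.07) / 2.0 = 1039 N/mm = 1.039 kN/mm.
L_req = P / (r_n/Ω) = 886 / 1.039 = 852.5 mm total.
Per side: 852.5 / 2 = 426.3 mm.
Round up → use L = 430 mm on each side.

L = 430 mm on each side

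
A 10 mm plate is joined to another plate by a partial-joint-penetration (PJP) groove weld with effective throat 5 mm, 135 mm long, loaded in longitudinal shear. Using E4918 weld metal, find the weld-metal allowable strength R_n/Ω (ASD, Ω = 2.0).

E49XX → F_EXX = 490 MPa.
Effective throat (given) t_e = 5 mm.
A_we = 5 × 135 = 675 mm².
F_nw = 0.6 F_EXX = 294 MPa.
R_n/Ω = (294 × 675) / 2.0 × 10⁻³ = 99.23 kN.

R_n/Ω ≈ 99.2 kN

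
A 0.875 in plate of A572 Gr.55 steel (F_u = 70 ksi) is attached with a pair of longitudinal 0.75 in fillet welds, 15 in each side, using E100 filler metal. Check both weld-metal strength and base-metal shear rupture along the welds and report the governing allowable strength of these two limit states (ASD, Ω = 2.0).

E100XX → F_EXX = 100 ksi.
t_e = 0.707 × 0.75 = 0.5302 in; L = 30 in.
Weld metal: R_n/Ω = (1/2.0) × 0.6 × 100 × 0.5302 × 30 = 477.2 kips.
Base metal (shear rupture): R_n/Ω = (1/2.0) × 0.6 × 70 × 0.875 × 30 = 551.2 kips.
Governing: weld metal.

R_n/Ω ≈ 477 kips (weld metal governs)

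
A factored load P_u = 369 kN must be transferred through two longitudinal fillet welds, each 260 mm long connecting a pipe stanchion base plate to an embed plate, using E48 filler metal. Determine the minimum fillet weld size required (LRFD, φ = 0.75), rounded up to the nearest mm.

w = 5 mm

E48XX → F_EXX = 480 MPa.
Total weld length L = 520 mm.
Required throat t_e = P_u / (φ × 0.6 F_EXX × L) = 369 / (0.75 × 0.6 × 480 × 520 × 10⁻³) = 3.285 mm.
Required leg w = t_e / 0.707 = 4.647 mm → use 5 mm.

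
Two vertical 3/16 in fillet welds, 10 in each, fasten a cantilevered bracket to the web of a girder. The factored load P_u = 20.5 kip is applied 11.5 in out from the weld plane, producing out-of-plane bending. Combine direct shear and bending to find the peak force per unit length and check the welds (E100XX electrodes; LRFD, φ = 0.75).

E100XX → F_EXX = 100 ksi.
L_w = 2 × 10 = 20 in; section modulus (unit throat) S = 2 × L²/6 = 33.33 in².
Direct shear f_v = P/L_w = 20.5/20 = 1.025 kip/in.
Moment M = P × e = 20.5 × 11.5 = 235.75 kip·in; bending f_b = M/S = 7.072 kip/in.
f_max = √(f_v² + f_b²) = √(1.025² + 7.072²) = 7.146 kip/in.
φr_n = 0.75 × 0.6 × 100 × (0.707 × 0.1875) = 5.965 kip/in → NOT adequate.

f_max ≈ 7.15 kip/in; NOT adequate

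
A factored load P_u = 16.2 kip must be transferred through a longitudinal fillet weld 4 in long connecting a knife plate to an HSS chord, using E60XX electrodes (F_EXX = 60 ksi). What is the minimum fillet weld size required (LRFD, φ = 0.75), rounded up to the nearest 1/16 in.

Total weld length L = 4 in.
Required throat t_e = P_u / (φ × 0.6 F_EXX × L) = 16.2 / (0.75 × 0.6 × 60 × 4) = 0.15 in.
Required leg w = t_e / 0.707 = 0.2122 in → use 1/4 in.

w = 1/4 in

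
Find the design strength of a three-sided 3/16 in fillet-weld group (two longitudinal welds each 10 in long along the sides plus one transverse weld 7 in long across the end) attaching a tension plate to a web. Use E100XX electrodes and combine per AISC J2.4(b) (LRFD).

φR_n ≈ 164 kip

E100XX → F_EXX = 100 ksi.
t_e = 0.707 × 0.1875 = 0.1326 in.
R_nwl = 0.6 × 100 × 0.1326 × 20 = 159.1 kip (longitudinal, 2 welds).
R_nwt = 0.6 × 100 × 0.1326 × 7 = 55.68 kip (transverse, base value).
(i) R_nwl + R_nwt = 214.8 kip; (ii) 0.85 R_nwl + 1.5 R_nwt = 218.7 kip.
R_n = max = 218.7 kip [governs: (ii)]; φR_n = 164 kip.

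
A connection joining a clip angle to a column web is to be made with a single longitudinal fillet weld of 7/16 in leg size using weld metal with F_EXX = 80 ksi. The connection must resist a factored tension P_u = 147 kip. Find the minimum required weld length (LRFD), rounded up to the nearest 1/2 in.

L = 13.5 in

Throat t_e = 0.707 × 0.4375 = 0.3093 in.
φr_n = 0.75 × 0.6 × 80 × 0.3093 = 11.14 kip/in.
L_req = P_u / φr_n = 147 / 11.14 = 13.2 in total.
Round up → use L = 13.5 in.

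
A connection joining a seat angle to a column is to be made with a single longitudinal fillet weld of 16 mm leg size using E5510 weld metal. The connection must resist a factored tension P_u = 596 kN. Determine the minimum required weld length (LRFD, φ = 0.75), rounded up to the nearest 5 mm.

E55XX → F_EXX = 550 MPa.
Throat t_e = 0.707 × 16 = 11.31 mm.
φr_n = 0.75 × 0.6 × 550 × 11.31 × 10⁻³ = 2.8 kN/mm.
L_req = P_u / φr_n = 596 / 2.8 = 212.9 mm total.
Round up → use L = 215 mm.

L = 215 mm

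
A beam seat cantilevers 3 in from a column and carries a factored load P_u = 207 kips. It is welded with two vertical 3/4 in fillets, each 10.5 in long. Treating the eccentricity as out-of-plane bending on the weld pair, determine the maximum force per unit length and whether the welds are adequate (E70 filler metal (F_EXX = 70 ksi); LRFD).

L_w = 2 × 10.5 = 21 in; section modulus (unit throat) S = 2 × L²/6 = 36.75 in².
Direct shear f_v = P/L_w = 207/21 = 9.857 kip/in.
Moment M = P × e = 207 × 3 = 621 kip·in; bending f_b = M/S = 16.9 kip/in.
f_max = √(f_v² + f_b²) = √(9.857² + 16.9²) = 19.56 kip/in.
φr_n = 0.75 × 0.6 × 70 × (0.707 × 0.75) = 16.7 kip/in → NOT adequate.

f_max ≈ 19.6 kip/in; NOT adequate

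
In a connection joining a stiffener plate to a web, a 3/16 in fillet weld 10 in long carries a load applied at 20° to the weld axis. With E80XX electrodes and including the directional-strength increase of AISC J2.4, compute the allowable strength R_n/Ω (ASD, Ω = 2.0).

R_n/Ω ≈ 35 kips

E80XX → F_EXX = 80 ksi.
t_e = 0.707 × 0.1875 = 0.1326 in; A_we = 0.1326 × 10 = 1.326 in².
Directional factor: 1.0 + 0.5 sin^1.5(20°) = 1.1.
F_nw = 0.6 × 80 × 1.1 = 52.8 ksi.
R_n/Ω = (52.8 × 1.326) / 2.0 = 35 kips.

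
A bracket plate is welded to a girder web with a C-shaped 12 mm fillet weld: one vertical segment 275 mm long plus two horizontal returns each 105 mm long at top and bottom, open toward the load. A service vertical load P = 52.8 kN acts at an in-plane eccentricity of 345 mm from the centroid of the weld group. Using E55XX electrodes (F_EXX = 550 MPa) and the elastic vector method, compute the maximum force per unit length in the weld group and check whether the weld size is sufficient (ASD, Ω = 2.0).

f_max ≈ 533 N/mm; adequate

Total weld length L_w = 485 mm. Treat welds as unit-width lines.
Centroid: x̄ = 2×105×52.5 / 485 = 22.73 mm from the vertical weld.
Polar moment about centroid: J = I_x + I_y = [275³/12 + 2×105×137.5²] + [275×22.73² + 2(105³/12 + 105×29.77²)] = 6225000 mm³.
Direct shear f_v = P/L_w = 52.8×10³ / 485 = 108.9 N/mm (vertical).
Torsion M = P·e = 52.8×10³ × 345 = 18216000 N·mm.
Critical point at (x, y) = (82.27, 137.5) from centroid. f_tx = M·y/J = 402.4 N/mm; f_ty = M·x/J = 240.8 N/mm.
Resultant f_max = √[f_tx² + (f_v + f_ty)²] = √[402.4² + (108.9 + 240.8)²] = 533.1 N/mm.
Capacity per unit length: r_n/Ω = (1/2.0) × 0.6 × 550 × (0.707 × 12) = 1400 N/mm.
533.1 ≤ 1400 → adequate.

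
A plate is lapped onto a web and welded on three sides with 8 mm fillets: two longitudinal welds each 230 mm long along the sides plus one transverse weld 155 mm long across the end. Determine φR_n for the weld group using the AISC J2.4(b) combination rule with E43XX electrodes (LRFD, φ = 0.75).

φR_n ≈ 682 kN

E43XX → F_EXX = 430 MPa.
t_e = 0.707 × 8 = 5.656 mm.
R_nwl = 0.6 × 430 × 5.656 × 460 × 10⁻³ = 671.3 kN (longitudinal, 2 welds).
R_nwt = 0.6 × 430 × 5.656 × 155 × 10⁻³ = 226.2 kN (transverse, base value).
(i) R_nwl + R_nwt = 897.4 kN; (ii) 0.85 R_nwl + 1.5 R_nwt = 909.8 kN.
R_n = max = 909.8 kN [governs: (ii)]; φR_n = 682.4 kN.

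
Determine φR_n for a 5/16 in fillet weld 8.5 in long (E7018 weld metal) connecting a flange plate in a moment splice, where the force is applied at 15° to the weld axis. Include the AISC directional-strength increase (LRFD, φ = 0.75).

E70XX → F_EXX = 70 ksi.
t_e = 0.707 × 0.3125 = 0.2209 in; A_we = 0.2209 × 8.5 = 1.878 in².
Directional factor: 1.0 + 0.5 sin^1.5(15°) = 1.066.
F_nw = 0.6 × 70 × 1.066 = 44.77 ksi.
φR_n = 0.75 × 44.77 × 1.878 = 63.05 kips.

φR_n ≈ 63.1 kips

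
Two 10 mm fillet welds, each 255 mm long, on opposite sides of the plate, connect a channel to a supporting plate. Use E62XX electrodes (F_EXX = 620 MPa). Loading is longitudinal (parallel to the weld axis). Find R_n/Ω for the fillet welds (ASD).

R_n/Ω ≈ 671 kN

Effective throat t_e = 0.707 × 10 = 7.07 mm.
Total length L = 510 mm; A_we = 7.07 × 510 = 3606 mm².
F_nw = 0.6 F_EXX = 0.6 × 620 = 372 MPa.
R_n = 372 × 3606 × 10⁻³ = 1341 kN; R_n/Ω = 1341/2.0 = 670.7 kN.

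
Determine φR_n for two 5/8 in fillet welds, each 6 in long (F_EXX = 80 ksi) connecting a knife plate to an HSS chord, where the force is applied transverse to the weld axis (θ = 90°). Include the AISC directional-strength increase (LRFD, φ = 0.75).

φR_n ≈ 286 kip

t_e = 0.707 × 0.625 = 0.4419 in; A_we = 0.4419 × 12 = 5.302 in².
Directional factor: 1.0 + 0.5 sin^1.5(90°) = 1.5.
F_nw = 0.6 × 80 × 1.5 = 72 ksi.
φR_n = 0.75 × 72 × 5.302 = 286.3 kip.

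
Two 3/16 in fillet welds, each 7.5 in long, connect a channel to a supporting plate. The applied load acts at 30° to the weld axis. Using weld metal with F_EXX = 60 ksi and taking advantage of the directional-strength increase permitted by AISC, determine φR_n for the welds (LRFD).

φR_n ≈ 63.2 kips

t_e = 0.707 × 0.1875 = 0.1326 in; A_we = 0.1326 × 15 = 1.988 in².
Directional factor: 1.0 + 0.5 sin^1.5(30°) = 1.177.
F_nw = 0.6 × 60 × 1.177 = 42.36 ksi.
φR_n = 0.75 × 42.36 × 1.988 = 63.18 kips.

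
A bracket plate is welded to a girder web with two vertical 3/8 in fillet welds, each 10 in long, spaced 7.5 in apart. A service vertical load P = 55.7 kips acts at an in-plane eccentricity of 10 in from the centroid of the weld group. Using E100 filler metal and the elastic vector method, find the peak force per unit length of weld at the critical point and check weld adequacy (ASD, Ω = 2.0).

E100XX → F_EXX = 100 ksi.
Total weld length L_w = 20 in. Treat welds as unit-width lines.
Polar moment about centroid: J = 2[d³/12 + d(b/2)²] = 2[10³/12 + 10×3.75²] = 447.9 in³.
Direct shear f_v = P/L_w = 55.7 / 20 = 2.785 kip/in (vertical).
Torsion M = P·e = 55.7 × 10 = 557 kip·in.
Critical point at (x, y) = (3.75, 5) from centroid. f_tx = M·y/J = 6.218 kip/in; f_ty = M·x/J = 4.663 kip/in.
Resultant f_max = √[f_tx² + (f_v + f_ty)²] = √[6.218² + (2.785 + 4.663)²] = 9.702 kip/in.
Capacity per unit length: r_n/Ω = (1/2.0) × 0.6 × 100 × (0.707 × 0.375) = 7.954 kip/in.
9.702 > 7.954 → NOT adequate.

f_max ≈ 9.7 kip/in; NOT adequate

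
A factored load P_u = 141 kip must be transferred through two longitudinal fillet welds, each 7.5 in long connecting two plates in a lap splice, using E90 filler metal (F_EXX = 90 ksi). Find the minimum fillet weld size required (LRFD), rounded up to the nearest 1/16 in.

w = 3/8 in

Total weld length L = 15 in.
Required throat t_e = P_u / (φ × 0.6 F_EXX × L) = 141 / (0.75 × 0.6 × 90 × 15) = 0.2321 in.
Required leg w = t_e / 0.707 = 0.3283 in → use 3/8 in.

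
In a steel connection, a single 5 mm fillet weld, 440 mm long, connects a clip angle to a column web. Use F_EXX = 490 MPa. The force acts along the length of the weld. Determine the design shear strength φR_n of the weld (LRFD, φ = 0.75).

Effective throat t_e = 0.707 × 5 = 3.535 mm.
Total length L = 440 mm; A_we = 3.535 × 440 = 1555 mm².
F_nw = 0.6 F_EXX = 0.6 × 490 = 294 MPa.
φR_n = 0.75 × 294 × 1555 × 10⁻³ = 343 kN.

φR_n ≈ 343 kN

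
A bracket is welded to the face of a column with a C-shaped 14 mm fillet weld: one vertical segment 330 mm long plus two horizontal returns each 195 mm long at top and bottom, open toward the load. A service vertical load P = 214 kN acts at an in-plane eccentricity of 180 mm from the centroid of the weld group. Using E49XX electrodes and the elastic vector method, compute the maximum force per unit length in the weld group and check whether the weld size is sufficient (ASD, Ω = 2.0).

E49XX → F_EXX = 490 MPa.
Total weld length L_w = 720 mm. Treat welds as unit-width lines.
Centroid: x̄ = 2×195×97.5 / 720 = 52.81 mm from the vertical weld.
Polar moment about centroid: J = I_x + I_y = [330³/12 + 2×195×165²] + [330×52.81² + 2(195³/12 + 195×44.69²)] = 16550000 mm³.
Direct shear f_v = P/L_w = 214×10³ / 720 = 297.2 N/mm (vertical).
Torsion M = P·e = 214×10³ × 180 = 38520000 N·mm.
Critical point at (x, y) = (142.2, 165) from centroid. f_tx = M·y/J = 384.1 N/mm; f_ty = M·x/J = 331 N/mm.
Resultant f_max = √[f_tx² + (f_v + f_ty)²] = √[384.1² + (297.2 + 331)²] = 736.3 N/mm.
Capacity per unit length: r_n/Ω = (1/2.0) × 0.6 × 490 × (0.707 × 14) = 1455 N/mm.
736.3 ≤ 1455 → adequate.

f_max ≈ 736 N/mm; adequate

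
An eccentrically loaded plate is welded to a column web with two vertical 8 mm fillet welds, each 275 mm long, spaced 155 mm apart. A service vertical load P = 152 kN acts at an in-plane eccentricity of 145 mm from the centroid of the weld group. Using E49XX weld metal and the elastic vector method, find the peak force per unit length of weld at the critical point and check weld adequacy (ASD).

f_max ≈ 693 N/mm; adequate

E49XX → F_EXX = 490 MPa.
Total weld length L_w = 550 mm. Treat welds as unit-width lines.
Polar moment about centroid: J = 2[d³/12 + d(b/2)²] = 2[275³/12 + 275×77.5²] = 6770000 mm³.
Direct shear f_v = P/L_w = 152×10³ / 550 = 276.4 N/mm (vertical).
Torsion M = P·e = 152×10³ × 145 = 22040000 N·mm.
Critical point at (x, y) = (77.5, 137.5) from centroid. f_tx = M·y/J = 447.7 N/mm; f_ty = M·x/J = 252.3 N/mm.
Resultant f_max = √[f_tx² + (f_v + f_ty)²] = √[447.7² + (276.4 + 252.3)²] = 692.8 N/mm.
Capacity per unit length: r_n/Ω = (1/2.0) × 0.6 × 490 × (0.707 × 8) = 831.4 N/mm.
692.8 ≤ 831.4 → adequate.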